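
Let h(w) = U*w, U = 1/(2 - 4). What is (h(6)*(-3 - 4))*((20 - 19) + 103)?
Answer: 2184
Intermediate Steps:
U = -1/2 (U = 1/(-2) = -1/2 ≈ -0.50000)
h(w) = -w/2
(h(6)*(-3 - 4))*((20 - 19) + 103) = ((-1/2*6)*(-3 - 4))*((20 - 19) + 103) = (-3*(-7))*(1 + 103) = 21*104 = 2184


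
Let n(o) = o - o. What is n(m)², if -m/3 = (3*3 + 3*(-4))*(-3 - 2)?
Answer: 0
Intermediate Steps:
m = -45 (m = -3*(3*3 + 3*(-4))*(-3 - 2) = -3*(9 - 12)*(-5) = -(-9)*(-5) = -3*15 = -45)
n(o) = 0
n(m)² = 0² = 0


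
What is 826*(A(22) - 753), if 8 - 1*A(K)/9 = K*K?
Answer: -4160562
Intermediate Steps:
A(K) = 72 - 9*K² (A(K) = 72 - 9*K*K = 72 - 9*K²)
826*(A(22) - 753) = 826*((72 - 9*22²) - 753) = 826*((72 - 9*484) - 753) = 826*((72 - 4356) - 753) = 826*(-4284 - 753) = 826*(-5037) = -4160562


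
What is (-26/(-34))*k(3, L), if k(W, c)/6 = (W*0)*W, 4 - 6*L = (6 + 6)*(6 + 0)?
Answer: 0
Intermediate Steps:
L = -34/3 (L = ⅔ - (6 + 6)*(6 + 0)/6 = ⅔ - 2*6 = ⅔ - ⅙*72 = ⅔ - 12 = -34/3 ≈ -11.333)
k(W, c) = 0 (k(W, c) = 6*((W*0)*W) = 6*(0*W) = 6*0 = 0)
(-26/(-34))*k(3, L) = -26/(-34)*0 = -26*(-1/34)*0 = (13/17)*0 = 0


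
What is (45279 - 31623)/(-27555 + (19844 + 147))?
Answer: -3414/1891 ≈ -1.8054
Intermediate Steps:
(45279 - 31623)/(-27555 + (19844 + 147)) = 13656/(-27555 + 19991) = 13656/(-7564) = 13656*(-1/7564) = -3414/1891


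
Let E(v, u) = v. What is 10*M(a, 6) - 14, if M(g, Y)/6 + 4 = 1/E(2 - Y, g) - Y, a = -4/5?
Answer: -629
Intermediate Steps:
a = -⅘ (a = -4*⅕ = -⅘ ≈ -0.80000)
M(g, Y) = -24 - 6*Y + 6/(2 - Y) (M(g, Y) = -24 + 6*(1/(2 - Y) - Y) = -24 + (-6*Y + 6/(2 - Y)) = -24 - 6*Y + 6/(2 - Y))
10*M(a, 6) - 14 = 10*(6*(7 - 1*6² - 2*6)/(-2 + 6)) - 14 = 10*(6*(7 - 1*36 - 12)/4) - 14 = 10*(6*(¼)*(7 - 36 - 12)) - 14 = 10*(6*(¼)*(-41)) - 14 = 10*(-123/2) - 14 = -615 - 14 = -629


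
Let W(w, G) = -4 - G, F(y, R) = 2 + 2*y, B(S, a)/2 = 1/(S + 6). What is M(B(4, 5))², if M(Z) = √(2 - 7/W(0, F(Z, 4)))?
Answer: 99/32 ≈ 3.0938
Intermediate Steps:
B(S, a) = 2/(6 + S) (B(S, a) = 2/(S + 6) = 2/(6 + S))
M(Z) = √(2 - 7/(-6 - 2*Z)) (M(Z) = √(2 - 7/(-4 - (2 + 2*Z))) = √(2 - 7/(-4 + (-2 - 2*Z))) = √(2 - 7/(-6 - 2*Z)))
M(B(4, 5))² = (√2*√((19 + 4*(2/(6 + 4)))/(3 + 2/(6 + 4)))/2)² = (√2*√((19 + 4*(2/10))/(3 + 2/10))/2)² = (√2*√((19 + 4*(2*(⅒)))/(3 + 2*(⅒)))/2)² = (√2*√((19 + 4*(⅕))/(3 + ⅕))/2)² = (√2*√((19 + ⅘)/(16/5))/2)² = (√2*√((5/16)*(99/5))/2)² = (√2*√(99/16)/2)² = (√2*(3*√11/4)/2)² = (3*√22/8)² = 99/32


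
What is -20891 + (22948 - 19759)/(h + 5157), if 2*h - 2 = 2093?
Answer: -259230041/12409 ≈ -20891.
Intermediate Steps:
h = 2095/2 (h = 1 + (1/2)*2093 = 1 + 2093/2 = 2095/2 ≈ 1047.5)
-20891 + (22948 - 19759)/(h + 5157) = -20891 + (22948 - 19759)/(2095/2 + 5157) = -20891 + 3189/(12409/2) = -20891 + 3189*(2/12409) = -20891 + 6378/12409 = -259230041/12409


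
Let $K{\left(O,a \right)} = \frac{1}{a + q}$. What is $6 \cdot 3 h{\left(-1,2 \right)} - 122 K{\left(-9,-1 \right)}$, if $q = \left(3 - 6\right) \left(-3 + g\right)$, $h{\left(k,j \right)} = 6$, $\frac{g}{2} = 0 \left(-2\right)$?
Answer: $\frac{371}{4} \approx 92.75$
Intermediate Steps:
$g = 0$ ($g = 2 \cdot 0 \left(-2\right) = 2 \cdot 0 = 0$)
$q = 9$ ($q = \left(3 - 6\right) \left(-3 + 0\right) = \left(-3\right) \left(-3\right) = 9$)
$K{\left(O,a \right)} = \frac{1}{9 + a}$ ($K{\left(O,a \right)} = \frac{1}{a + 9} = \frac{1}{9 + a}$)
$6 \cdot 3 h{\left(-1,2 \right)} - 122 K{\left(-9,-1 \right)} = 6 \cdot 3 \cdot 6 - \frac{122}{9 - 1} = 18 \cdot 6 - \frac{122}{8} = 108 - \frac{61}{4} = \frac{371}{4}$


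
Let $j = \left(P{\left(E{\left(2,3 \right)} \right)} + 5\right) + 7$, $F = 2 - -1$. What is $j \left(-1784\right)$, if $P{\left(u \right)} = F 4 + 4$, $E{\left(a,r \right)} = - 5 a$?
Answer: $-49952$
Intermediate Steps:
$F = 3$ ($F = 2 + 1 = 3$)
$P{\left(u \right)} = 16$ ($P{\left(u \right)} = 3 \cdot 4 + 4 = 12 + 4 = 16$)
$j = 28$ ($j = \left(16 + 5\right) + 7 = 21 + 7 = 28$)
$j \left(-1784\right) = 28 \left(-1784\right) = -49952$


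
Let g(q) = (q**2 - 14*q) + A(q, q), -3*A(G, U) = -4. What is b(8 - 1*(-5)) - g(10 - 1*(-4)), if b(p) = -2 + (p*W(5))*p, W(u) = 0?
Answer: -10/3 ≈ -3.3333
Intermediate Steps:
A(G, U) = 4/3 (A(G, U) = -1/3*(-4) = 4/3)
g(q) = 4/3 + q**2 - 14*q (g(q) = (q**2 - 14*q) + 4/3 = 4/3 + q**2 - 14*q)
b(p) = -2 (b(p) = -2 + (p*0)*p = -2 + 0*p = -2 + 0 = -2)
b(8 - 1*(-5)) - g(10 - 1*(-4)) = -2 - (4/3 + (10 - 1*(-4))**2 - 14*(10 - 1*(-4))) = -2 - (4/3 + (10 + 4)**2 - 14*(10 + 4)) = -2 - (4/3 + 14**2 - 14*14) = -2 - (4/3 + 196 - 196) = -2 - 1*4/3 = -2 - 4/3 = -10/3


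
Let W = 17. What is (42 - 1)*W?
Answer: 697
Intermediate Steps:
(42 - 1)*W = (42 - 1)*17 = 41*17 = 697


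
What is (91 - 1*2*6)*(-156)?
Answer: -12324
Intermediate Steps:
(91 - 1*2*6)*(-156) = (91 - 2*6)*(-156) = (91 - 12)*(-156) = 79*(-156) = -12324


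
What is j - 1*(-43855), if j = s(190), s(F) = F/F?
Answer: 43856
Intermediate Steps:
s(F) = 1
j = 1
j - 1*(-43855) = 1 - 1*(-43855) = 1 + 43855 = 43856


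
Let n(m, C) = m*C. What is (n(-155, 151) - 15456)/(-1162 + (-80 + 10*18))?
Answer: 38861/1062 ≈ 36.592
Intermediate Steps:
n(m, C) = C*m
(n(-155, 151) - 15456)/(-1162 + (-80 + 10*18)) = (151*(-155) - 15456)/(-1162 + (-80 + 10*18)) = (-23405 - 15456)/(-1162 + (-80 + 180)) = -38861/(-1162 + 100) = -38861/(-1062) = -38861*(-1/1062) = 38861/1062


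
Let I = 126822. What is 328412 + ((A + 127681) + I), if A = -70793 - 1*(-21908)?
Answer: 534030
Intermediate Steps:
A = -48885 (A = -70793 + 21908 = -48885)
328412 + ((A + 127681) + I) = 328412 + ((-48885 + 127681) + 126822) = 328412 + (78796 + 126822) = 328412 + 205618 = 534030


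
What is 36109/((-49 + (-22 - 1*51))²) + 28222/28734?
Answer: 728806127/213838428 ≈ 3.4082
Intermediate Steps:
36109/((-49 + (-22 - 1*51))²) + 28222/28734 = 36109/((-49 + (-22 - 51))²) + 28222*(1/28734) = 36109/((-49 - 73)²) + 14111/14367 = 36109/((-122)²) + 14111/14367 = 36109/14884 + 14111/14367 = 728806127/213838428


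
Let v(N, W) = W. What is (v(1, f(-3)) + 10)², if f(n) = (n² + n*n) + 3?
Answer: 961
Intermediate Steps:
f(n) = 3 + 2*n² (f(n) = (n² + n²) + 3 = 2*n² + 3 = 3 + 2*n²)
(v(1, f(-3)) + 10)² = ((3 + 2*(-3)²) + 10)² = ((3 + 2*9) + 10)² = ((3 + 18) + 10)² = (21 + 10)² = 31² = 961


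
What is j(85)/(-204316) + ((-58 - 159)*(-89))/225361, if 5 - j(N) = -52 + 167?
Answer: 1985372309/23022429038 ≈ 0.086236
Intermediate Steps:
j(N) = -110 (j(N) = 5 - (-52 + 167) = 5 - 1*115 = 5 - 115 = -110)
j(85)/(-204316) + ((-58 - 159)*(-89))/225361 = -110/(-204316) + ((-58 - 159)*(-89))/225361 = -110*(-1/204316) - 217*(-89)*(1/225361) = 55/102158 + 19313*(1/225361) = 55/102158 + 19313/225361 = 1985372309/23022429038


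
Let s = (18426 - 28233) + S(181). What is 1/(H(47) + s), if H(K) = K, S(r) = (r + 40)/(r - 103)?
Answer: -6/58543 ≈ -0.00010249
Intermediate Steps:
S(r) = (40 + r)/(-103 + r)
s = -58825/6 (s = (18426 - 28233) + (40 + 181)/(-103 + 181) = -9807 + 221/78 = -9807 + (1/78)*221 = -9807 + 17/6 = -58825/6 ≈ -9804.2)
1/(H(47) + s) = 1/(47 - 58825/6) = 1/(-58543/6) = -6/58543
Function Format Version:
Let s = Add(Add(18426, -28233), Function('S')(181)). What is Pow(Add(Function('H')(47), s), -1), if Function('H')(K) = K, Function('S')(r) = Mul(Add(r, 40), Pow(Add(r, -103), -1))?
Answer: Rational(-6, 58543) ≈ -0.00010249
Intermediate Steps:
Function('S')(r) = Mul(Pow(Add(-103, r), -1), Add(40, r)) (Function('S')(r) = Mul(Add(40, r), Pow(Add(-103, r), -1)) = Mul(Pow(Add(-103, r), -1), Add(40, r)))
s = Rational(-58825, 6) (s = Add(Add(18426, -28233), Mul(Pow(Add(-103, 181), -1), Add(40, 181))) = Add(-9807, Mul(Pow(78, -1), 221)) = Add(-9807, Mul(Rational(1, 78), 221)) = Add(-9807, Rational(17, 6)) = Rational(-58825, 6) ≈ -9804.2)
Pow(Add(Function('H')(47), s), -1) = Pow(Add(47, Rational(-58825, 6)), -1) = Pow(Rational(-58543, 6), -1) = Rational(-6, 58543)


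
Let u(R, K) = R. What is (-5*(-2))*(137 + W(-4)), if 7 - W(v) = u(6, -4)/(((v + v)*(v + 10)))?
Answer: 5765/4 ≈ 1441.3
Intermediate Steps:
W(v) = 7 - 3/(v*(10 + v)) (W(v) = 7 - 6/((v + v)*(v + 10)) = 7 - 6/((2*v)*(10 + v)) = 7 - 6/(2*v*(10 + v)) = 7 - 6*1/(2*v*(10 + v)) = 7 - 3/(v*(10 + v)))
(-5*(-2))*(137 + W(-4)) = (-5*(-2))*(137 + (-3 + 7*(-4)² + 70*(-4))/((-4)*(10 - 4))) = 10*(137 - ¼*(-3 + 7*16 - 280)/6) = 10*(137 - ¼*⅙*(-3 + 112 - 280)) = 10*(137 - ¼*⅙*(-171)) = 10*(137 + 57/8) = 10*(1153/8) = 5765/4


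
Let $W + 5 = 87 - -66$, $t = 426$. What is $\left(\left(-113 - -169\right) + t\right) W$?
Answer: $71336$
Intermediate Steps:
$W = 148$ ($W = -5 + \left(87 - -66\right) = -5 + \left(87 + 66\right) = -5 + 153 = 148$)
$\left(\left(-113 - -169\right) + t\right) W = \left(\left(-113 - -169\right) + 426\right) 148 = \left(\left(-113 + 169\right) + 426\right) 148 = \left(56 + 426\right) 148 = 482 \cdot 148 = 71336$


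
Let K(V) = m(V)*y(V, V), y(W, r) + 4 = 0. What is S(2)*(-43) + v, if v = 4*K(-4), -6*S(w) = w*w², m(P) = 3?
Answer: 28/3 ≈ 9.3333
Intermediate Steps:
y(W, r) = -4 (y(W, r) = -4 + 0 = -4)
S(w) = -w³/6 (S(w) = -w*w²/6 = -w³/6)
K(V) = -12 (K(V) = 3*(-4) = -12)
v = -48 (v = 4*(-12) = -48)
S(2)*(-43) + v = -⅙*2³*(-43) - 48 = -⅙*8*(-43) - 48 = -4/3*(-43) - 48 = 172/3 - 48 = 28/3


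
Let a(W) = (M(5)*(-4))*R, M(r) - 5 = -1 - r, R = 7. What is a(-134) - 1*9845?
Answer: -9817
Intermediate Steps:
M(r) = 4 - r (M(r) = 5 + (-1 - r) = 4 - r)
a(W) = 28 (a(W) = ((4 - 1*5)*(-4))*7 = ((4 - 5)*(-4))*7 = -1*(-4)*7 = 4*7 = 28)
a(-134) - 1*9845 = 28 - 1*9845 = 28 - 9845 = -9817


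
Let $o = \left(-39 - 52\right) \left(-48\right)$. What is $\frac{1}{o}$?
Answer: $\frac{1}{4368} \approx 0.00022894$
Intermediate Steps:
$o = 4368$ ($o = \left(-91\right) \left(-48\right) = 4368$)
$\frac{1}{o} = \frac{1}{4368}$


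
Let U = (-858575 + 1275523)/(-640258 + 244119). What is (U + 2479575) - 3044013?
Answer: -223596321830/396139 ≈ -5.6444e+5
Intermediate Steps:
U = -416948/396139 (U = 416948/(-396139) = 416948*(-1/396139) = -416948/396139 ≈ -1.0525)
(U + 2479575) - 3044013 = (-416948/396139 + 2479575) - 3044013 = 982255943977/396139 - 3044013 = -223596321830/396139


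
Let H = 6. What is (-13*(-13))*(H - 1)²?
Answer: 4225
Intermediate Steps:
(-13*(-13))*(H - 1)² = (-13*(-13))*(6 - 1)² = 169*5² = 169*25 = 4225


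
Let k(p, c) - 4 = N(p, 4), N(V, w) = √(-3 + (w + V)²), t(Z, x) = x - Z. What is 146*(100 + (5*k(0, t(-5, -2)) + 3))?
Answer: 17958 + 730*√13 ≈ 20590.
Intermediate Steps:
N(V, w) = √(-3 + (V + w)²)
k(p, c) = 4 + √(-3 + (4 + p)²) (k(p, c) = 4 + √(-3 + (p + 4)²) = 4 + √(-3 + (4 + p)²))
146*(100 + (5*k(0, t(-5, -2)) + 3)) = 146*(100 + (5*(4 + √(-3 + (4 + 0)²)) + 3)) = 146*(100 + (5*(4 + √(-3 + 4²)) + 3)) = 146*(100 + (5*(4 + √(-3 + 16)) + 3)) = 146*(100 + (5*(4 + √13) + 3)) = 146*(100 + ((20 + 5*√13) + 3)) = 146*(100 + (23 + 5*√13)) = 146*(123 + 5*√13) = 17958 + 730*√13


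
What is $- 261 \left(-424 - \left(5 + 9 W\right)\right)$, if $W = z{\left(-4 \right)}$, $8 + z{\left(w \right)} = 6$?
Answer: $107271$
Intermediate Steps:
$z{\left(w \right)} = -2$ ($z{\left(w \right)} = -8 + 6 = -2$)
$W = -2$
$- 261 \left(-424 - \left(5 + 9 W\right)\right) = - 261 \left(-424 - -13\right) = - 261 \left(-424 + \left(18 - 5\right)\right) = - 261 \left(-424 + 13\right) = \left(-261\right) \left(-411\right) = 107271$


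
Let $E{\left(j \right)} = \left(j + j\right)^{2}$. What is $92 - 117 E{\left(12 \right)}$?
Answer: $-67300$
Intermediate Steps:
$E{\left(j \right)} = 4 j^{2}$ ($E{\left(j \right)} = \left(2 j\right)^{2} = 4 j^{2}$)
$92 - 117 E{\left(12 \right)} = 92 - 117 \cdot 4 \cdot 12^{2} = 92 - 117 \cdot 4 \cdot 144 = 92 - 67392 = -67300$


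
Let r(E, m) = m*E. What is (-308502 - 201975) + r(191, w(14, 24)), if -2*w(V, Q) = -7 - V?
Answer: -1016943/2 ≈ -5.0847e+5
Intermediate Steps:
w(V, Q) = 7/2 + V/2 (w(V, Q) = -(-7 - V)/2 = 7/2 + V/2)
r(E, m) = E*m
(-308502 - 201975) + r(191, w(14, 24)) = (-308502 - 201975) + 191*(7/2 + (1/2)*14) = -510477 + 191*(7/2 + 7) = -510477 + 191*(21/2) = -510477 + 4011/2 = -1016943/2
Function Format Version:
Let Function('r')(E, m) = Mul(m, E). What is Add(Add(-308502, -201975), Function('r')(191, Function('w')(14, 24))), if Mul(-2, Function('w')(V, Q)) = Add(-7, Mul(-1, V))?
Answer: Rational(-1016943, 2) ≈ -5.0847e+5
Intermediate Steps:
Function('w')(V, Q) = Add(Rational(7, 2), Mul(Rational(1, 2), V)) (Function('w')(V, Q) = Mul(Rational(-1, 2), Add(-7, Mul(-1, V))) = Add(Rational(7, 2), Mul(Rational(1, 2), V)))
Function('r')(E, m) = Mul(E, m)
Add(Add(-308502, -201975), Function('r')(191, Function('w')(14, 24))) = Add(Add(-308502, -201975), Mul(191, Add(Rational(7, 2), Mul(Rational(1, 2), 14)))) = Add(-510477, Mul(191, Add(Rational(7, 2), 7))) = Add(-510477, Mul(191, Rational(21, 2))) = Add(-510477, Rational(4011, 2)) = Rational(-1016943, 2)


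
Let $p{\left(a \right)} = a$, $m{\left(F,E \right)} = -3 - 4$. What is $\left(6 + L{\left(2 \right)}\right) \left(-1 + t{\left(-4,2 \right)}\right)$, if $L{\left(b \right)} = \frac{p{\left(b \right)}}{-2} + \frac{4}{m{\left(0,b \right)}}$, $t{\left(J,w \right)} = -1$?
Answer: $- \frac{62}{7} \approx -8.8571$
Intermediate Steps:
$m{\left(F,E \right)} = -7$ ($m{\left(F,E \right)} = -3 - 4 = -7$)
$L{\left(b \right)} = - \frac{4}{7} - \frac{b}{2}$ ($L{\left(b \right)} = \frac{b}{-2} + \frac{4}{-7} = b \left(- \frac{1}{2}\right) + 4 \left(- \frac{1}{7}\right) = - \frac{b}{2} - \frac{4}{7} = - \frac{4}{7} - \frac{b}{2}$)
$\left(6 + L{\left(2 \right)}\right) \left(-1 + t{\left(-4,2 \right)}\right) = \left(6 - \frac{11}{7}\right) \left(-1 - 1\right) = \left(6 - \frac{11}{7}\right) \left(-2\right) = \frac{31}{7} \left(-2\right) = - \frac{62}{7}$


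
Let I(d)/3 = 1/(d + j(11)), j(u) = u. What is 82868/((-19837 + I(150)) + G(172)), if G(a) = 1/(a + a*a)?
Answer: -396997053488/95033343863 ≈ -4.1775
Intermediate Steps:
G(a) = 1/(a + a²)
I(d) = 3/(11 + d) (I(d) = 3/(d + 11) = 3/(11 + d))
82868/((-19837 + I(150)) + G(172)) = 82868/((-19837 + 3/(11 + 150)) + 1/(172*(1 + 172))) = 82868/((-19837 + 3/161) + (1/172)/173) = 82868/((-19837 + 3*(1/161)) + (1/172)*(1/173)) = 82868/((-19837 + 3/161) + 1/29756) = 82868/(-3193754/161 + 1/29756) = 82868/(-95033343863/4790716) = 82868*(-4790716/95033343863) = -396997053488/95033343863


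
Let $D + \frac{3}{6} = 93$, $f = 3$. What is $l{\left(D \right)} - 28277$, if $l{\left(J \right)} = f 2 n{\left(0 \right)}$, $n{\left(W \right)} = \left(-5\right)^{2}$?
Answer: $-28127$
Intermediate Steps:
$D = \frac{185}{2}$ ($D = - \frac{1}{2} + 93 = \frac{185}{2} \approx 92.5$)
$n{\left(W \right)} = 25$
$l{\left(J \right)} = 150$ ($l{\left(J \right)} = 3 \cdot 2 \cdot 25 = 6 \cdot 25 = 150$)
$l{\left(D \right)} - 28277 = 150 - 28277 = -28127$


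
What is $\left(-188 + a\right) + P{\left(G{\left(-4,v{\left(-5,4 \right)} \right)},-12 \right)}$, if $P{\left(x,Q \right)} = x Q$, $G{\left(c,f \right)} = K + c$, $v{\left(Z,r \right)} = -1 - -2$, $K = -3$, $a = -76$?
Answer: $-180$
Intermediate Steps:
$v{\left(Z,r \right)} = 1$ ($v{\left(Z,r \right)} = -1 + 2 = 1$)
$G{\left(c,f \right)} = -3 + c$
$P{\left(x,Q \right)} = Q x$
$\left(-188 + a\right) + P{\left(G{\left(-4,v{\left(-5,4 \right)} \right)},-12 \right)} = \left(-188 - 76\right) - 12 \left(-3 - 4\right) = -264 - -84 = -264 + 84 = -180$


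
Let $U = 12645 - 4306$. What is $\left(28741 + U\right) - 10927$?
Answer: $26153$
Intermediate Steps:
$U = 8339$
$\left(28741 + U\right) - 10927 = \left(28741 + 8339\right) - 10927 = 37080 - 10927 = 26153$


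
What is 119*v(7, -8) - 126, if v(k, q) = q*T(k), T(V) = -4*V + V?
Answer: 19866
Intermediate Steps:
T(V) = -3*V
v(k, q) = -3*k*q (v(k, q) = q*(-3*k) = -3*k*q)
119*v(7, -8) - 126 = 119*(-3*7*(-8)) - 126 = 119*168 - 126 = 19992 - 126 = 19866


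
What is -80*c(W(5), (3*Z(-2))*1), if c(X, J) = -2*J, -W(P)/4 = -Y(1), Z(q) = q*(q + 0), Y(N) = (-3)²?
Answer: 1920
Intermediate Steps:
Y(N) = 9
Z(q) = q² (Z(q) = q*q = q²)
W(P) = 36 (W(P) = -(-4)*9 = -4*(-9) = 36)
-80*c(W(5), (3*Z(-2))*1) = -(-160)*(3*(-2)²)*1 = -(-160)*(3*4)*1 = -(-160)*12*1 = -(-160)*12 = -80*(-24) = 1920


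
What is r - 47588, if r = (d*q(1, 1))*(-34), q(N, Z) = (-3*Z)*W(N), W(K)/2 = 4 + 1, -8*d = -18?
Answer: -45293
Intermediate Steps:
d = 9/4 (d = -1/8*(-18) = 9/4 ≈ 2.2500)
W(K) = 10 (W(K) = 2*(4 + 1) = 2*5 = 10)
q(N, Z) = -30*Z (q(N, Z) = -3*Z*10 = -30*Z)
r = 2295 (r = (9*(-30*1)/4)*(-34) = ((9/4)*(-30))*(-34) = -135/2*(-34) = 2295)
r - 47588 = 2295 - 47588 = -45293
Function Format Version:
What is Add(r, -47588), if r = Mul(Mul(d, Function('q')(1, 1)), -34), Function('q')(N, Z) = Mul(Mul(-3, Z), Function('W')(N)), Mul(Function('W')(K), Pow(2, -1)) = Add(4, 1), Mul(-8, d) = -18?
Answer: -45293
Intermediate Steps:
d = Rational(9, 4) (d = Mul(Rational(-1, 8), -18) = Rational(9, 4) ≈ 2.2500)
Function('W')(K) = 10 (Function('W')(K) = Mul(2, Add(4, 1)) = Mul(2, 5) = 10)
Function('q')(N, Z) = Mul(-30, Z) (Function('q')(N, Z) = Mul(Mul(-3, Z), 10) = Mul(-30, Z))
r = 2295 (r = Mul(Mul(Rational(9, 4), Mul(-30, 1)), -34) = Mul(Mul(Rational(9, 4), -30), -34) = Mul(Rational(-135, 2), -34) = 2295)
Add(r, -47588) = Add(2295, -47588) = -45293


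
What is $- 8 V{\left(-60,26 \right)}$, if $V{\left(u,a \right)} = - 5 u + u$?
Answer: $-1920$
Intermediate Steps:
$V{\left(u,a \right)} = - 4 u$
$- 8 V{\left(-60,26 \right)} = - 8 \left(\left(-4\right) \left(-60\right)\right) = \left(-8\right) 240 = -1920$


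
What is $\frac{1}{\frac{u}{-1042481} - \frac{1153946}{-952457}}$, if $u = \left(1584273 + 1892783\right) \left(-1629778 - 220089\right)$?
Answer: $\frac{90265302347}{556935585900049390} \approx 1.6207 \cdot 10^{-7}$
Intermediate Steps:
$u = -6432091151552$ ($u = 3477056 \left(-1849867\right) = -6432091151552$)
$\frac{1}{\frac{u}{-1042481} - \frac{1153946}{-952457}} = \frac{1}{- \frac{6432091151552}{-1042481} - \frac{1153946}{-952457}} = \frac{1}{\left(-6432091151552\right) \left(- \frac{1}{1042481}\right) - - \frac{1153946}{952457}} = \frac{1}{\frac{584735559232}{94771} + \frac{1153946}{952457}} = \frac{1}{\frac{556935585900049390}{90265302347}} = \frac{90265302347}{556935585900049390}$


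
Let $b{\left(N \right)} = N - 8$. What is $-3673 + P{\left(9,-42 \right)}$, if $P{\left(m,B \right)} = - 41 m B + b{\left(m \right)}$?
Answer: $11826$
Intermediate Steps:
$b{\left(N \right)} = -8 + N$
$P{\left(m,B \right)} = -8 + m - 41 B m$ ($P{\left(m,B \right)} = - 41 m B + \left(-8 + m\right) = - 41 B m + \left(-8 + m\right) = -8 + m - 41 B m$)
$-3673 + P{\left(9,-42 \right)} = -3673 - \left(-1 - 15498\right) = -3673 + \left(-8 + 9 + 15498\right) = -3673 + 15499 = 11826$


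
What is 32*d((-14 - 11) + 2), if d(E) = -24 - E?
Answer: -32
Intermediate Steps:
32*d((-14 - 11) + 2) = 32*(-24 - ((-14 - 11) + 2)) = 32*(-24 - (-25 + 2)) = 32*(-24 - 1*(-23)) = 32*(-24 + 23) = 32*(-1) = -32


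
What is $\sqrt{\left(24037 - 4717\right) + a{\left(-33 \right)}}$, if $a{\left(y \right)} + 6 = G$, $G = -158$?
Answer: $2 \sqrt{4789} \approx 138.41$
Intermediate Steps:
$a{\left(y \right)} = -164$ ($a{\left(y \right)} = -6 - 158 = -164$)
$\sqrt{\left(24037 - 4717\right) + a{\left(-33 \right)}} = \sqrt{\left(24037 - 4717\right) - 164} = \sqrt{19320 - 164} = \sqrt{19156} = 2 \sqrt{4789}$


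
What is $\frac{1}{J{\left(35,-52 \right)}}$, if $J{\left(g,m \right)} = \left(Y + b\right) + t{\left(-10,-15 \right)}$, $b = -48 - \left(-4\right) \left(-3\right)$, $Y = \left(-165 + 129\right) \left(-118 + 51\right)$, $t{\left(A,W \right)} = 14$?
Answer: $\frac{1}{2366} \approx 0.00042265$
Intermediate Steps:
$Y = 2412$ ($Y = \left(-36\right) \left(-67\right) = 2412$)
$b = -60$ ($b = -48 - 12 = -60$)
$J{\left(g,m \right)} = 2366$ ($J{\left(g,m \right)} = \left(2412 - 60\right) + 14 = 2352 + 14 = 2366$)
$\frac{1}{J{\left(35,-52 \right)}} = \frac{1}{2366}$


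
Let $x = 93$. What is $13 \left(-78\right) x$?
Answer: $-94302$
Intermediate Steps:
$13 \left(-78\right) x = 13 \left(-78\right) 93 = \left(-1014\right) 93 = -94302$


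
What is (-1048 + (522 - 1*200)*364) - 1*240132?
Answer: -123972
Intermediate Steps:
(-1048 + (522 - 1*200)*364) - 1*240132 = (-1048 + (522 - 200)*364) - 240132 = (-1048 + 322*364) - 240132 = (-1048 + 117208) - 240132 = 116160 - 240132 = -123972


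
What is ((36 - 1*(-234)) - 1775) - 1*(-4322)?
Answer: 2817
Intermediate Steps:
((36 - 1*(-234)) - 1775) - 1*(-4322) = ((36 + 234) - 1775) + 4322 = (270 - 1775) + 4322 = -1505 + 4322 = 2817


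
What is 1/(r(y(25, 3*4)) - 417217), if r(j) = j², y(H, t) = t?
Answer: -1/417073 ≈ -2.3977e-6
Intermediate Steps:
1/(r(y(25, 3*4)) - 417217) = 1/((3*4)² - 417217) = 1/(12² - 417217) = 1/(144 - 417217) = 1/(-417073) = -1/417073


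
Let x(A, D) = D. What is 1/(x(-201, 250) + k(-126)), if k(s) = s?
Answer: 1/124 ≈ 0.0080645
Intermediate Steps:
1/(x(-201, 250) + k(-126)) = 1/(250 - 126) = 1/124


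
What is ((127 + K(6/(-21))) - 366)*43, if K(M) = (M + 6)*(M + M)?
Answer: -510453/49 ≈ -10417.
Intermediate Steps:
K(M) = 2*M*(6 + M) (K(M) = (6 + M)*(2*M) = 2*M*(6 + M))
((127 + K(6/(-21))) - 366)*43 = ((127 + 2*(6/(-21))*(6 + 6/(-21))) - 366)*43 = ((127 + 2*(6*(-1/21))*(6 + 6*(-1/21))) - 366)*43 = ((127 + 2*(-2/7)*(6 - 2/7)) - 366)*43 = ((127 + 2*(-2/7)*(40/7)) - 366)*43 = ((127 - 160/49) - 366)*43 = (6063/49 - 366)*43 = -11871/49*43 = -510453/49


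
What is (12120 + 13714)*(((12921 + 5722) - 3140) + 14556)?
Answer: 776544206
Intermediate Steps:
(12120 + 13714)*(((12921 + 5722) - 3140) + 14556) = 25834*((18643 - 3140) + 14556) = 25834*(15503 + 14556) = 25834*30059 = 776544206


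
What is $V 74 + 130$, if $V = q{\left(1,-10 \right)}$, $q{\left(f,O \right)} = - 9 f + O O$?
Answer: $6864$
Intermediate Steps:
$q{\left(f,O \right)} = O^{2} - 9 f$ ($q{\left(f,O \right)} = - 9 f + O^{2} = O^{2} - 9 f$)
$V = 91$ ($V = \left(-10\right)^{2} - 9 = 100 - 9 = 91$)
$V 74 + 130 = 91 \cdot 74 + 130 = 6734 + 130 = 6864$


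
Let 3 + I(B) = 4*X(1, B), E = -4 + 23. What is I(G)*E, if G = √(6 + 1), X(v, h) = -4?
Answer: -361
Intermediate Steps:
E = 19
G = √7 ≈ 2.6458
I(B) = -19 (I(B) = -3 + 4*(-4) = -3 - 16 = -19)
I(G)*E = -19*19 = -361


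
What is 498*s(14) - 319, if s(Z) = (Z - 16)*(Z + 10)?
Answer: -24223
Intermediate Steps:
s(Z) = (-16 + Z)*(10 + Z)
498*s(14) - 319 = 498*(-160 + 14² - 6*14) - 319 = 498*(-160 + 196 - 84) - 319 = 498*(-48) - 319 = -23904 - 319 = -24223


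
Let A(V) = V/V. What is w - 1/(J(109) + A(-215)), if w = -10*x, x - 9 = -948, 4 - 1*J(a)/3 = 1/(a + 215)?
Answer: 13174062/1403 ≈ 9389.9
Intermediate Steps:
J(a) = 12 - 3/(215 + a) (J(a) = 12 - 3/(a + 215) = 12 - 3/(215 + a))
A(V) = 1
x = -939 (x = 9 - 948 = -939)
w = 9390 (w = -10*(-939) = 9390)
w - 1/(J(109) + A(-215)) = 9390 - 1/(3*(859 + 4*109)/(215 + 109) + 1) = 9390 - 1/(3*(859 + 436)/324 + 1) = 9390 - 1/(3*(1/324)*1295 + 1) = 9390 - 1/(1295/108 + 1) = 9390 - 1/1403/108 = 9390 - 1*108/1403 = 9390 - 108/1403 = 13174062/1403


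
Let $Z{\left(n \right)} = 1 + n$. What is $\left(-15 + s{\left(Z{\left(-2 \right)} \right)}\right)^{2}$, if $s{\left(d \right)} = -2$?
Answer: $289$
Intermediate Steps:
$\left(-15 + s{\left(Z{\left(-2 \right)} \right)}\right)^{2} = \left(-15 - 2\right)^{2} = \left(-17\right)^{2} = 289$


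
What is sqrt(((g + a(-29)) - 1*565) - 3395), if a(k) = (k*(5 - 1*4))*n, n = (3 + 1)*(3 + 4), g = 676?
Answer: 64*I ≈ 64.0*I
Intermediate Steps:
n = 28 (n = 4*7 = 28)
a(k) = 28*k (a(k) = (k*(5 - 1*4))*28 = (k*(5 - 4))*28 = (k*1)*28 = k*28 = 28*k)
sqrt(((g + a(-29)) - 1*565) - 3395) = sqrt(((676 + 28*(-29)) - 1*565) - 3395) = sqrt(((676 - 812) - 565) - 3395) = sqrt((-136 - 565) - 3395) = sqrt(-701 - 3395) = sqrt(-4096) = 64*I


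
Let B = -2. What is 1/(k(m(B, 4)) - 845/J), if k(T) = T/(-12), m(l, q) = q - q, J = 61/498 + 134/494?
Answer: -48433/103940070 ≈ -0.00046597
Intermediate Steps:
J = 48433/123006 (J = 61*(1/498) + 134*(1/494) = 61/498 + 67/247 = 48433/123006 ≈ 0.39374)
m(l, q) = 0
k(T) = -T/12 (k(T) = T*(-1/12) = -T/12)
1/(k(m(B, 4)) - 845/J) = 1/(-1/12*0 - 845/48433/123006) = 1/(0 - 845*123006/48433) = 1/(0 - 103940070/48433) = 1/(-103940070/48433) = -48433/103940070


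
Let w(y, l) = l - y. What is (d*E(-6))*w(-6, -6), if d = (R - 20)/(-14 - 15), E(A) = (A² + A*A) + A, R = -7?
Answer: 0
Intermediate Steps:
E(A) = A + 2*A² (E(A) = (A² + A²) + A = 2*A² + A = A + 2*A²)
d = 27/29 (d = (-7 - 20)/(-14 - 15) = -27/(-29) = -27*(-1/29) = 27/29 ≈ 0.93103)
(d*E(-6))*w(-6, -6) = (27*(-6*(1 + 2*(-6)))/29)*(-6 - 1*(-6)) = (27*(-6*(1 - 12))/29)*(-6 + 6) = (27*(-6*(-11))/29)*0 = ((27/29)*66)*0 = (1782/29)*0 = 0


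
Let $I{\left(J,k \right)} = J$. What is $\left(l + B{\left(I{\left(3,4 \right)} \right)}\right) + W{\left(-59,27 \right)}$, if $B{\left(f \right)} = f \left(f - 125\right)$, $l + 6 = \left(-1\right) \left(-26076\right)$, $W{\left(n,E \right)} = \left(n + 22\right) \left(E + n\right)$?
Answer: $26888$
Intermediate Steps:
$W{\left(n,E \right)} = \left(22 + n\right) \left(E + n\right)$
$l = 26070$ ($l = -6 - -26076 = -6 + 26076 = 26070$)
$B{\left(f \right)} = f \left(-125 + f\right)$
$\left(l + B{\left(I{\left(3,4 \right)} \right)}\right) + W{\left(-59,27 \right)} = \left(26070 + 3 \left(-125 + 3\right)\right) + \left(\left(-59\right)^{2} + 22 \cdot 27 + 22 \left(-59\right) + 27 \left(-59\right)\right) = \left(26070 + 3 \left(-122\right)\right) + \left(3481 + 594 - 1298 - 1593\right) = \left(26070 - 366\right) + 1184 = 25704 + 1184 = 26888$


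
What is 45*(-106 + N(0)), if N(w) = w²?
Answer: -4770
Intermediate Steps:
45*(-106 + N(0)) = 45*(-106 + 0²) = 45*(-106 + 0) = 45*(-106) = -4770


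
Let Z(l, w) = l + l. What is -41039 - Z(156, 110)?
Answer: -41351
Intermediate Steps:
Z(l, w) = 2*l
-41039 - Z(156, 110) = -41039 - 2*156 = -41039 - 1*312 = -41039 - 312 = -41351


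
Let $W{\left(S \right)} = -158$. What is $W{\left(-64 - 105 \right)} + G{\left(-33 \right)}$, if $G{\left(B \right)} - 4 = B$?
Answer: $-187$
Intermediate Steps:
$G{\left(B \right)} = 4 + B$
$W{\left(-64 - 105 \right)} + G{\left(-33 \right)} = -158 + \left(4 - 33\right) = -158 - 29 = -187$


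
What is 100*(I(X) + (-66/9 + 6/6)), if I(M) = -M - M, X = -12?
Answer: 5300/3 ≈ 1766.7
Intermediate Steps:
I(M) = -2*M
100*(I(X) + (-66/9 + 6/6)) = 100*(-2*(-12) + (-66/9 + 6/6)) = 100*(24 + (-66*1/9 + 6*(1/6))) = 100*(24 + (-22/3 + 1)) = 100*(24 - 19/3) = 100*(53/3) = 5300/3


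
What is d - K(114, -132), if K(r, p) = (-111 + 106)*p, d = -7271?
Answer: -7931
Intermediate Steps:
K(r, p) = -5*p
d - K(114, -132) = -7271 - (-5)*(-132) = -7271 - 1*660 = -7271 - 660 = -7931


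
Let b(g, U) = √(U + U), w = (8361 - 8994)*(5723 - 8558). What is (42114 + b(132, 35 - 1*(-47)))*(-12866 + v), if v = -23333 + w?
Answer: 74051404584 + 3516712*√41 ≈ 7.4074e+10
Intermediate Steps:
w = 1794555 (w = -633*(-2835) = 1794555)
b(g, U) = √2*√U (b(g, U) = √(2*U) = √2*√U)
v = 1771222 (v = -23333 + 1794555 = 1771222)
(42114 + b(132, 35 - 1*(-47)))*(-12866 + v) = (42114 + √2*√(35 - 1*(-47)))*(-12866 + 1771222) = (42114 + √2*√(35 + 47))*1758356 = (42114 + √2*√82)*1758356 = (42114 + 2*√41)*1758356 = 74051404584 + 3516712*√41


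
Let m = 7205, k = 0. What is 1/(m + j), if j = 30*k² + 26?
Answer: 1/7231 ≈ 0.00013829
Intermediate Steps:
j = 26 (j = 30*0² + 26 = 30*0 + 26 = 0 + 26 = 26)
1/(m + j) = 1/(7205 + 26) = 1/7231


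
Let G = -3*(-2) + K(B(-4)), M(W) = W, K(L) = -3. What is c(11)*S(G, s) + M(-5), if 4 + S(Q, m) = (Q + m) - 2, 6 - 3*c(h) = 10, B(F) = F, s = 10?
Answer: -43/3 ≈ -14.333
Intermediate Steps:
c(h) = -4/3 (c(h) = 2 - ⅓*10 = 2 - 10/3 = -4/3)
G = 3 (G = -3*(-2) - 3 = 6 - 3 = 3)
S(Q, m) = -6 + Q + m (S(Q, m) = -4 + ((Q + m) - 2) = -4 + (-2 + Q + m) = -6 + Q + m)
c(11)*S(G, s) + M(-5) = -4*(-6 + 3 + 10)/3 - 5 = -4/3*7 - 5 = -28/3 - 5 = -43/3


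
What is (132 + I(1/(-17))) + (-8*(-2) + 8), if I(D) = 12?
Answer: 168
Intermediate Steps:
(132 + I(1/(-17))) + (-8*(-2) + 8) = (132 + 12) + (-8*(-2) + 8) = 144 + (16 + 8) = 144 + 24 = 168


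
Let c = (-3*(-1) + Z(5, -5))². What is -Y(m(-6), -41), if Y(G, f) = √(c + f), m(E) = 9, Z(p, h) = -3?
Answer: -I*√41 ≈ -6.4031*I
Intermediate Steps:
c = 0 (c = (-3*(-1) - 3)² = (3 - 3)² = 0² = 0)
Y(G, f) = √f (Y(G, f) = √(0 + f) = √f)
-Y(m(-6), -41) = -√(-41) = -I*√41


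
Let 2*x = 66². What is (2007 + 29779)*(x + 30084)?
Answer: 1025479932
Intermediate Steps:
x = 2178 (x = (½)*66² = (½)*4356 = 2178)
(2007 + 29779)*(x + 30084) = (2007 + 29779)*(2178 + 30084) = 31786*32262 = 1025479932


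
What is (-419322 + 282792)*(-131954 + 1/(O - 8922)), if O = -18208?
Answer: 48876538822713/2713 ≈ 1.8016e+10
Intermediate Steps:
(-419322 + 282792)*(-131954 + 1/(O - 8922)) = (-419322 + 282792)*(-131954 + 1/(-18208 - 8922)) = -136530*(-131954 + 1/(-27130)) = -136530*(-131954 - 1/27130) = -136530*(-3579912021/27130) = 48876538822713/2713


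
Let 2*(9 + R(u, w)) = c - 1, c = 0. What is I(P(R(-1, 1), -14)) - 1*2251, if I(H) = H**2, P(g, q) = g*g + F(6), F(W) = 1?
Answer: 97209/16 ≈ 6075.6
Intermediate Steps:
R(u, w) = -19/2 (R(u, w) = -9 + (0 - 1)/2 = -9 + (1/2)*(-1) = -9 - 1/2 = -19/2)
P(g, q) = 1 + g**2 (P(g, q) = g*g + 1 = g**2 + 1 = 1 + g**2)
I(P(R(-1, 1), -14)) - 1*2251 = (1 + (-19/2)**2)**2 - 1*2251 = (1 + 361/4)**2 - 2251 = (365/4)**2 - 2251 = 133225/16 - 2251 = 97209/16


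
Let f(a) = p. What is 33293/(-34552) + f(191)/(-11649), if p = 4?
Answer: -387968365/402496248 ≈ -0.96391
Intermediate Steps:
f(a) = 4
33293/(-34552) + f(191)/(-11649) = 33293/(-34552) + 4/(-11649) = 33293*(-1/34552) + 4*(-1/11649) = -33293/34552 - 4/11649 = -387968365/402496248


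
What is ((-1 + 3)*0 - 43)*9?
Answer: -387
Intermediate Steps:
((-1 + 3)*0 - 43)*9 = (2*0 - 43)*9 = (0 - 43)*9 = -43*9 = -387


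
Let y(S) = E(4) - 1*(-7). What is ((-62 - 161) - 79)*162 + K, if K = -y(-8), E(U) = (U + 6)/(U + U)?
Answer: -195729/4 ≈ -48932.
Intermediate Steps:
E(U) = (6 + U)/(2*U) (E(U) = (6 + U)/((2*U)) = (6 + U)*(1/(2*U)) = (6 + U)/(2*U))
y(S) = 33/4 (y(S) = (½)*(6 + 4)/4 - 1*(-7) = (½)*(¼)*10 + 7 = 5/4 + 7 = 33/4)
K = -33/4 (K = -1*33/4 = -33/4 ≈ -8.2500)
((-62 - 161) - 79)*162 + K = ((-62 - 161) - 79)*162 - 33/4 = (-223 - 79)*162 - 33/4 = -302*162 - 33/4 = -48924 - 33/4 = -195729/4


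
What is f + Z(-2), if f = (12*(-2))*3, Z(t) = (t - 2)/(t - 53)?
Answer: -3956/55 ≈ -71.927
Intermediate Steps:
Z(t) = (-2 + t)/(-53 + t)
f = -72 (f = -24*3 = -72)
f + Z(-2) = -72 + (-2 - 2)/(-53 - 2) = -72 - 4/(-55) = -72 - 1/55*(-4) = -72 + 4/55 = -3956/55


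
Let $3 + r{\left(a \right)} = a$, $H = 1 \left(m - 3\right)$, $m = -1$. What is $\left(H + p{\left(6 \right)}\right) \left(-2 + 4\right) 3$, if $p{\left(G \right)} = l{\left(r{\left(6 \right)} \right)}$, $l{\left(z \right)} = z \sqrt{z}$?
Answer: $-24 + 18 \sqrt{3} \approx 7.1769$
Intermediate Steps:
$H = -4$ ($H = 1 \left(-1 - 3\right) = 1 \left(-4\right) = -4$)
$r{\left(a \right)} = -3 + a$
$l{\left(z \right)} = z^{\frac{3}{2}}$
$p{\left(G \right)} = 3 \sqrt{3}$ ($p{\left(G \right)} = \left(-3 + 6\right)^{\frac{3}{2}} = 3^{\frac{3}{2}} = 3 \sqrt{3}$)
$\left(H + p{\left(6 \right)}\right) \left(-2 + 4\right) 3 = \left(-4 + 3 \sqrt{3}\right) \left(-2 + 4\right) 3 = \left(-4 + 3 \sqrt{3}\right) 2 \cdot 3 = \left(-4 + 3 \sqrt{3}\right) 6 = -24 + 18 \sqrt{3}$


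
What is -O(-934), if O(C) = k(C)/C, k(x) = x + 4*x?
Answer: -5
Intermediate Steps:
k(x) = 5*x
O(C) = 5 (O(C) = (5*C)/C = 5)
-O(-934) = -1*5 = -5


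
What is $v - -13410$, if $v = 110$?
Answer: $13520$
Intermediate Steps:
$v - -13410 = 110 - -13410 = 110 + 13410 = 13520$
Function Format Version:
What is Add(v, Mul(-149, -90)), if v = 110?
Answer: 13520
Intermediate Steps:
Add(v, Mul(-149, -90)) = Add(110, Mul(-149, -90)) = Add(110, 13410) = 13520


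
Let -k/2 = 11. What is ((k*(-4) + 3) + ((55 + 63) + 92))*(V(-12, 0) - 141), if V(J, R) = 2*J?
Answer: -49665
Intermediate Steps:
k = -22 (k = -2*11 = -22)
((k*(-4) + 3) + ((55 + 63) + 92))*(V(-12, 0) - 141) = ((-22*(-4) + 3) + ((55 + 63) + 92))*(2*(-12) - 141) = ((88 + 3) + (118 + 92))*(-24 - 141) = (91 + 210)*(-165) = 301*(-165) = -49665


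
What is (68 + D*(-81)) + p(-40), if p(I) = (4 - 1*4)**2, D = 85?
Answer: -6817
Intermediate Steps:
p(I) = 0 (p(I) = (4 - 4)**2 = 0**2 = 0)
(68 + D*(-81)) + p(-40) = (68 + 85*(-81)) + 0 = (68 - 6885) + 0 = -6817 + 0 = -6817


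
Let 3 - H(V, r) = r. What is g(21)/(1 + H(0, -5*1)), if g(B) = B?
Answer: 7/3 ≈ 2.3333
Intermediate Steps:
H(V, r) = 3 - r
g(21)/(1 + H(0, -5*1)) = 21/(1 + (3 - (-5))) = 21/(1 + (3 - 1*(-5))) = 21/(1 + (3 + 5)) = 21/(1 + 8) = 21/9 = 21*(⅑) = 7/3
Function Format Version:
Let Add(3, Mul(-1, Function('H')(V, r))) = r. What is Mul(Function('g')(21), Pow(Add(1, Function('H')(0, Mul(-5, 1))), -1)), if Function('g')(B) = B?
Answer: Rational(7, 3) ≈ 2.3333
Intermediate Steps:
Function('H')(V, r) = Add(3, Mul(-1, r))
Mul(Function('g')(21), Pow(Add(1, Function('H')(0, Mul(-5, 1))), -1)) = Mul(21, Pow(Add(1, Add(3, Mul(-1, Mul(-5, 1)))), -1)) = Mul(21, Pow(Add(1, Add(3, Mul(-1, -5))), -1)) = Mul(21, Pow(Add(1, Add(3, 5)), -1)) = Mul(21, Pow(Add(1, 8), -1)) = Mul(21, Pow(9, -1)) = Mul(21, Rational(1, 9)) = Rational(7, 3)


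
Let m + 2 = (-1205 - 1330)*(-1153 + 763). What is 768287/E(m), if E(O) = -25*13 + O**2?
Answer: 768287/977424867579 ≈ 7.8603e-7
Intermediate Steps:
m = 988648 (m = -2 + (-1205 - 1330)*(-1153 + 763) = -2 - 2535*(-390) = -2 + 988650 = 988648)
E(O) = -325 + O**2
768287/E(m) = 768287/(-325 + 988648**2) = 768287/(-325 + 977424867904) = 768287/977424867579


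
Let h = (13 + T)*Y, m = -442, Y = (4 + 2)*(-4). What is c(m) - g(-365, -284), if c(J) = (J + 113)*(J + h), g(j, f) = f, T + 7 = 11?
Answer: 279934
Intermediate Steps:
T = 4 (T = -7 + 11 = 4)
Y = -24 (Y = 6*(-4) = -24)
h = -408 (h = (13 + 4)*(-24) = 17*(-24) = -408)
c(J) = (-408 + J)*(113 + J) (c(J) = (J + 113)*(J - 408) = (113 + J)*(-408 + J) = (-408 + J)*(113 + J))
c(m) - g(-365, -284) = (-46104 + (-442)² - 295*(-442)) - 1*(-284) = (-46104 + 195364 + 130390) + 284 = 279650 + 284 = 279934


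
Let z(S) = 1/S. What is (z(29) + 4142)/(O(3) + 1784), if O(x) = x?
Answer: 120119/51823 ≈ 2.3179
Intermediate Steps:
(z(29) + 4142)/(O(3) + 1784) = (1/29 + 4142)/(3 + 1784) = (1/29 + 4142)/1787 = (120119/29)*(1/1787) = 120119/51823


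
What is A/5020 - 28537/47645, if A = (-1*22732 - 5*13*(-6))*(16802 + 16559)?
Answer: -3551241366273/23917790 ≈ -1.4848e+5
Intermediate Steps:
A = -745351462 (A = (-22732 - 65*(-6))*33361 = (-22732 + 390)*33361 = -22342*33361 = -745351462)
A/5020 - 28537/47645 = -745351462/5020 - 28537/47645 = -745351462*1/5020 - 28537*1/47645 = -372675731/2510 - 28537/47645 = -3551241366273/23917790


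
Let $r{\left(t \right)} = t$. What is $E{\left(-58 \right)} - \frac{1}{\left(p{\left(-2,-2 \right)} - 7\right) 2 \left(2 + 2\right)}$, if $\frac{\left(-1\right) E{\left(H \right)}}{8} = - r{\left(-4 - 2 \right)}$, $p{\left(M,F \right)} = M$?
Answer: $- \frac{3455}{72} \approx -47.986$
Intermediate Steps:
$E{\left(H \right)} = -48$ ($E{\left(H \right)} = - 8 \left(- (-4 - 2)\right) = - 8 \left(\left(-1\right) \left(-6\right)\right) = \left(-8\right) 6 = -48$)
$E{\left(-58 \right)} - \frac{1}{\left(p{\left(-2,-2 \right)} - 7\right) 2 \left(2 + 2\right)} = -48 - \frac{1}{\left(-2 - 7\right) 2 \left(2 + 2\right)} = -48 - \frac{1}{\left(-9\right) 2 \cdot 4} = -48 - \frac{1}{\left(-9\right) 8} = -48 - \frac{1}{-72} = -48 - - \frac{1}{72} = -48 + \frac{1}{72} = - \frac{3455}{72}$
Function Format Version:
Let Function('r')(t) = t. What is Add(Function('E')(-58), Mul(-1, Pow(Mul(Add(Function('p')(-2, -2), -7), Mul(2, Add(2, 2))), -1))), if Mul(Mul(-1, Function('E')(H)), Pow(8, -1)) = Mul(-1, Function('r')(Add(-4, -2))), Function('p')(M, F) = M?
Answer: Rational(-3455, 72) ≈ -47.986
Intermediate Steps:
Function('E')(H) = -48 (Function('E')(H) = Mul(-8, Mul(-1, Add(-4, -2))) = Mul(-8, Mul(-1, -6)) = Mul(-8, 6) = -48)
Add(Function('E')(-58), Mul(-1, Pow(Mul(Add(Function('p')(-2, -2), -7), Mul(2, Add(2, 2))), -1))) = Add(-48, Mul(-1, Pow(Mul(Add(-2, -7), Mul(2, Add(2, 2))), -1))) = Add(-48, Mul(-1, Pow(Mul(-9, Mul(2, 4)), -1))) = Add(-48, Mul(-1, Pow(Mul(-9, 8), -1))) = Add(-48, Mul(-1, Pow(-72, -1))) = Add(-48, Mul(-1, Rational(-1, 72))) = Add(-48, Rational(1, 72)) = Rational(-3455, 72)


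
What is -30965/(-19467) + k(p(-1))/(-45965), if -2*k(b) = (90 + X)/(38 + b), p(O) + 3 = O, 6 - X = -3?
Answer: 96786750533/60846444540 ≈ 1.5907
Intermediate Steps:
X = 9 (X = 6 - 1*(-3) = 6 + 3 = 9)
p(O) = -3 + O
k(b) = -99/(2*(38 + b)) (k(b) = -(90 + 9)/(2*(38 + b)) = -99/(2*(38 + b)))
-30965/(-19467) + k(p(-1))/(-45965) = -30965/(-19467) - 99/(76 + 2*(-3 - 1))/(-45965) = -30965*(-1/19467) - 99/(76 + 2*(-4))*(-1/45965) = 30965/19467 - 99/(76 - 8)*(-1/45965) = 30965/19467 - 99/68*(-1/45965) = 30965/19467 + 99/3125620 = 96786750533/60846444540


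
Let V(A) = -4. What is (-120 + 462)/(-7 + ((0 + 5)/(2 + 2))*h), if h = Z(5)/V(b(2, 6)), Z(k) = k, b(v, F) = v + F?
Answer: -5472/137 ≈ -39.942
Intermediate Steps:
b(v, F) = F + v
h = -5/4 (h = 5/(-4) = 5*(-1/4) = -5/4 ≈ -1.2500)
(-120 + 462)/(-7 + ((0 + 5)/(2 + 2))*h) = (-120 + 462)/(-7 + ((0 + 5)/(2 + 2))*(-5/4)) = 342/(-7 + (5/4)*(-5/4)) = 342/(-7 - 25/16) = 342/(-137/16) = 342*(-16/137) = -5472/137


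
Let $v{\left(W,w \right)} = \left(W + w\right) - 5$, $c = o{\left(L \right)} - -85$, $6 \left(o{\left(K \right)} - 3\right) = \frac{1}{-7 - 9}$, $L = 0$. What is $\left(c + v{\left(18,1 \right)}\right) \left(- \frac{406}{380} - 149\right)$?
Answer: $- \frac{279170783}{18240} \approx -15305.0$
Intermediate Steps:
$o{\left(K \right)} = \frac{287}{96}$ ($o{\left(K \right)} = 3 + \frac{1}{6 \left(-7 - 9\right)} = 3 + \frac{1}{6 \left(-16\right)} = 3 + \frac{1}{6} \left(- \frac{1}{16}\right) = 3 - \frac{1}{96} = \frac{287}{96}$)
$c = \frac{8447}{96}$ ($c = \frac{287}{96} - -85 = \frac{287}{96} + 85 = \frac{8447}{96} \approx 87.99$)
$v{\left(W,w \right)} = -5 + W + w$
$\left(c + v{\left(18,1 \right)}\right) \left(- \frac{406}{380} - 149\right) = \left(\frac{8447}{96} + \left(-5 + 18 + 1\right)\right) \left(- \frac{406}{380} - 149\right) = \left(\frac{8447}{96} + 14\right) \left(\left(-406\right) \frac{1}{380} - 149\right) = \frac{9791 \left(- \frac{203}{190} - 149\right)}{96} = \frac{9791}{96} \left(- \frac{28513}{190}\right) = - \frac{279170783}{18240}$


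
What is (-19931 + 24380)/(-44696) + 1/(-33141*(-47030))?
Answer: -3467152903787/34832067248040 ≈ -0.099539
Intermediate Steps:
(-19931 + 24380)/(-44696) + 1/(-33141*(-47030)) = 4449*(-1/44696) - 1/33141*(-1/47030) = -4449/44696 + 1/1558621230 = -3467152903787/34832067248040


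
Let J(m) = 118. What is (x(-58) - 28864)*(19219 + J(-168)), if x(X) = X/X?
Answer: -558123831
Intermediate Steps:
x(X) = 1
(x(-58) - 28864)*(19219 + J(-168)) = (1 - 28864)*(19219 + 118) = -28863*19337 = -558123831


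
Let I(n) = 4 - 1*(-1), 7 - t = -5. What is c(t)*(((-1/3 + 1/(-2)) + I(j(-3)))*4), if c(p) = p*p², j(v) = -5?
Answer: 28800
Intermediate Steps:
t = 12 (t = 7 - 1*(-5) = 7 + 5 = 12)
c(p) = p³
I(n) = 5 (I(n) = 4 + 1 = 5)
c(t)*(((-1/3 + 1/(-2)) + I(j(-3)))*4) = 12³*(((-1/3 + 1/(-2)) + 5)*4) = 1728*(((-1*⅓ + 1*(-½)) + 5)*4) = 1728*(((-⅓ - ½) + 5)*4) = 1728*((-⅚ + 5)*4) = 1728*((25/6)*4) = 1728*(50/3) = 28800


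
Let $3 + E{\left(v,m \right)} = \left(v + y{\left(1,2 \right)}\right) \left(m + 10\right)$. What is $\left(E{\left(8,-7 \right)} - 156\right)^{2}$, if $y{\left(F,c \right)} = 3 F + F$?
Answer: $15129$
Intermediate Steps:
$y{\left(F,c \right)} = 4 F$
$E{\left(v,m \right)} = -3 + \left(4 + v\right) \left(10 + m\right)$ ($E{\left(v,m \right)} = -3 + \left(v + 4 \cdot 1\right) \left(m + 10\right) = -3 + \left(v + 4\right) \left(10 + m\right) = -3 + \left(4 + v\right) \left(10 + m\right)$)
$\left(E{\left(8,-7 \right)} - 156\right)^{2} = \left(\left(37 + 4 \left(-7\right) + 10 \cdot 8 - 56\right) - 156\right)^{2} = \left(\left(37 - 28 + 80 - 56\right) - 156\right)^{2} = \left(33 - 156\right)^{2} = \left(-123\right)^{2} = 15129$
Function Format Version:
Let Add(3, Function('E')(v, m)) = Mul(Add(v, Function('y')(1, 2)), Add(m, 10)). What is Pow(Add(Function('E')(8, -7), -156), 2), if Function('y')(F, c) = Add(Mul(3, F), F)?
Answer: 15129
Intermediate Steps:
Function('y')(F, c) = Mul(4, F)
Function('E')(v, m) = Add(-3, Mul(Add(4, v), Add(10, m))) (Function('E')(v, m) = Add(-3, Mul(Add(v, Mul(4, 1)), Add(m, 10))) = Add(-3, Mul(Add(v, 4), Add(10, m))) = Add(-3, Mul(Add(4, v), Add(10, m))))
Pow(Add(Function('E')(8, -7), -156), 2) = Pow(Add(Add(37, Mul(4, -7), Mul(10, 8), Mul(-7, 8)), -156), 2) = Pow(Add(Add(37, -28, 80, -56), -156), 2) = Pow(Add(33, -156), 2) = Pow(-123, 2) = 15129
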